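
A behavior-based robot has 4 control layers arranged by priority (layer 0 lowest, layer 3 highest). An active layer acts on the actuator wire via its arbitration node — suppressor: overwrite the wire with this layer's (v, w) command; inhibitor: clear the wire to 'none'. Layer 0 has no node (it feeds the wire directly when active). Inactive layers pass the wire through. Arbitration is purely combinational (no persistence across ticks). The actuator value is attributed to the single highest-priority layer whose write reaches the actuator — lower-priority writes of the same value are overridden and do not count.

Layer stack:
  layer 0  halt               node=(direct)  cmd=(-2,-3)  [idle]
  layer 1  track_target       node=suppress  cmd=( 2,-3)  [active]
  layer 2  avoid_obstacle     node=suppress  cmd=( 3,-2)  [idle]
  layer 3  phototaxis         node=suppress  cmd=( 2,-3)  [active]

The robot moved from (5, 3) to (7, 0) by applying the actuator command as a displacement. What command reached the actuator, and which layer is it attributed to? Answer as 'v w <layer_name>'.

2 -3 phototaxis

displacement = (7, 0) − (5, 3) = (2, -3)
[0] halt off; wire := none
[1] track_target on (suppress); wire := (2, -3)
[2] avoid_obstacle off; pass (2, -3)
[3] phototaxis on (suppress); wire := (2, -3)
output (2, -3) — from layer 3 (phototaxis)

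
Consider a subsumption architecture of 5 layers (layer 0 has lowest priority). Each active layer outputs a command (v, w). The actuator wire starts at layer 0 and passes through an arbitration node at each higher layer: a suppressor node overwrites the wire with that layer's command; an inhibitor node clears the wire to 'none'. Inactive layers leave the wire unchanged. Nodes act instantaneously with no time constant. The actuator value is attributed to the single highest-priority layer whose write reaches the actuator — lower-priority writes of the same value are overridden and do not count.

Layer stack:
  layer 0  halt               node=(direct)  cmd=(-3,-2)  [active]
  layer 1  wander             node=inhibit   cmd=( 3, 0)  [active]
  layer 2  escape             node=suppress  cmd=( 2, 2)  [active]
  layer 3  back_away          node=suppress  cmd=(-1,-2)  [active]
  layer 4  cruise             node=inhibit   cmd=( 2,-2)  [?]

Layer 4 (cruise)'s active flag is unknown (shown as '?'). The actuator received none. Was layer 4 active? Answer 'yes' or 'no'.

yes

If layer 4 is active=yes:
  actuator would be none
If layer 4 is active=no:
  actuator would be (-1, -2)
Observed none, so layer 4 was active.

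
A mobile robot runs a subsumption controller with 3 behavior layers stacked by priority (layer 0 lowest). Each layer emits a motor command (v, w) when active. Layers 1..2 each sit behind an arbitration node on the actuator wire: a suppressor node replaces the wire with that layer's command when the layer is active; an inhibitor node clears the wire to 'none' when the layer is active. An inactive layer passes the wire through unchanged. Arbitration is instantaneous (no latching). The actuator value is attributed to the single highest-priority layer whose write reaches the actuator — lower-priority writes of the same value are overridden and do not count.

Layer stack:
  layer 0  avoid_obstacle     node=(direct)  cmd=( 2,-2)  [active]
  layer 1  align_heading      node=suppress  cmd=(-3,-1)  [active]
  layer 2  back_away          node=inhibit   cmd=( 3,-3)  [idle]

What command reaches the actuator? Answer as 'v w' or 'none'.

L0 avoid_obstacle: active, feeds wire = (2, -2)
L1 align_heading: active, suppressor → wire = (-3, -1)
L2 back_away: idle → wire stays (-3, -1)
actuator = (-3, -1)

-3 -1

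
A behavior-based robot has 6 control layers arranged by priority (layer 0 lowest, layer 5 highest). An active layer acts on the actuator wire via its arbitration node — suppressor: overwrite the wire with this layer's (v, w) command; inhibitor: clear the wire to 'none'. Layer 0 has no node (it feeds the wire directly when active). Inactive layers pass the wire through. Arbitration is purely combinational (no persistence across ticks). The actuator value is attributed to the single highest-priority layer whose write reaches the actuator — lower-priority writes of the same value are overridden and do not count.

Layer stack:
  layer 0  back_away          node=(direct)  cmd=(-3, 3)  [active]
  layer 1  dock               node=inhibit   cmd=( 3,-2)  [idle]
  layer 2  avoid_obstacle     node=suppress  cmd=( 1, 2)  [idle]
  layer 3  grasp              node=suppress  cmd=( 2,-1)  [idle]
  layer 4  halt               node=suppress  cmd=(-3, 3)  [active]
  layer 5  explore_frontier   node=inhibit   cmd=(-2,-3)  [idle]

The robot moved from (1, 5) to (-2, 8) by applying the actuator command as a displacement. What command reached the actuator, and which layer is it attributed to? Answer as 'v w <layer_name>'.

displacement = (-2, 8) − (1, 5) = (-3, 3)
L0 back_away: active, feeds wire = (-3, 3)
L1 dock: idle → wire stays (-3, 3)
L2 avoid_obstacle: idle → wire stays (-3, 3)
L3 grasp: idle → wire stays (-3, 3)
L4 halt: active, suppressor → wire = (-3, 3)
L5 explore_frontier: idle → wire stays (-3, 3)
actuator = (-3, 3) — from layer 4 (halt)

-3 3 halt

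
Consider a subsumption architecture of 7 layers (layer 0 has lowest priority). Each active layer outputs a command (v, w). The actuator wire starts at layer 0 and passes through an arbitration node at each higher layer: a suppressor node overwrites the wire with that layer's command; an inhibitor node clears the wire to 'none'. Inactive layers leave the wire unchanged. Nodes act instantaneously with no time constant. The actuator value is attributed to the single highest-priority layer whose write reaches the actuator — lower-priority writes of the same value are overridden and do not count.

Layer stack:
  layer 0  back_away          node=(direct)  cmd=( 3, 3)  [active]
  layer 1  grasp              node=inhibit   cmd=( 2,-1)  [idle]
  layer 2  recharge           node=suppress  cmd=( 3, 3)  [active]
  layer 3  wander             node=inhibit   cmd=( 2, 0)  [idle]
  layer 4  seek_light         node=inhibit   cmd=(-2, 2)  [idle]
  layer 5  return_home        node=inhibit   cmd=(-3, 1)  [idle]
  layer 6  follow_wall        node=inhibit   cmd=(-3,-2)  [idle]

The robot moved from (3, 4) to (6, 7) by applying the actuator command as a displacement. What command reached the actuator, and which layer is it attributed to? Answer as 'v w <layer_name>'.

3 3 recharge

displacement = (6, 7) − (3, 4) = (3, 3)
layer 0 (back_away) active — direct: (3, 3)
layer 1 (grasp) idle — unchanged: (3, 3)
layer 2 (recharge) active — suppresses: (3, 3)
layer 3 (wander) idle — unchanged: (3, 3)
layer 4 (seek_light) idle — unchanged: (3, 3)
layer 5 (return_home) idle — unchanged: (3, 3)
layer 6 (follow_wall) idle — unchanged: (3, 3)
→ actuator (3, 3) — from layer 2 (recharge)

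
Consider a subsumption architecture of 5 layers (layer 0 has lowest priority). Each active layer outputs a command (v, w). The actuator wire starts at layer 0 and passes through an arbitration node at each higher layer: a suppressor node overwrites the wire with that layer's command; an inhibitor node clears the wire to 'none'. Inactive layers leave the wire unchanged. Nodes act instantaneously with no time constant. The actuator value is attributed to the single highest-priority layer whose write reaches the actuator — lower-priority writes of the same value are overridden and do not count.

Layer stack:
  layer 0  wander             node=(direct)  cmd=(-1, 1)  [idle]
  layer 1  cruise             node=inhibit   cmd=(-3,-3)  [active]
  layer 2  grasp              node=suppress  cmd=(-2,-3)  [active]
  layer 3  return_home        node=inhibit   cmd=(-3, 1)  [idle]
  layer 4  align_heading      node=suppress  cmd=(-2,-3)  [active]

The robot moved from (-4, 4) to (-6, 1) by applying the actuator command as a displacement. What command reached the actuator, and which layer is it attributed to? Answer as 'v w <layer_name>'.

displacement = (-6, 1) − (-4, 4) = (-2, -3)
L0 wander: idle → wire = none
L1 cruise: active, inhibitor → wire = none
L2 grasp: active, suppressor → wire = (-2, -3)
L3 return_home: idle → wire stays (-2, -3)
L4 align_heading: active, suppressor → wire = (-2, -3)
actuator = (-2, -3) — from layer 4 (align_heading)

-2 -3 align_heading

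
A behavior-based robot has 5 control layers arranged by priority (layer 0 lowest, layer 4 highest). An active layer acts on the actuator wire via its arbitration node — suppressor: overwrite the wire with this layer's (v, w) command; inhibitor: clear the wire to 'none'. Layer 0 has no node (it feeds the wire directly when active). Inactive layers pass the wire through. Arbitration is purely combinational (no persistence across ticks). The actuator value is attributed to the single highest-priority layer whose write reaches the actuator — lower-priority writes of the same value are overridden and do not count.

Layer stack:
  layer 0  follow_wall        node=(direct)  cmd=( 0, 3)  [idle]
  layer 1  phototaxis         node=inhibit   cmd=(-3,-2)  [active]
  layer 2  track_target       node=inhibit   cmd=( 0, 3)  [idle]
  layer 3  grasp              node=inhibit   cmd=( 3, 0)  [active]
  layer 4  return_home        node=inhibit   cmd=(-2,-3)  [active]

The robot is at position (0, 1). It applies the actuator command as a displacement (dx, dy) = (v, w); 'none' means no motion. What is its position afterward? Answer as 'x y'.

L0 follow_wall: idle → wire = none
L1 phototaxis: active, inhibitor → wire = none
L2 track_target: idle → wire stays none
L3 grasp: active, inhibitor → wire = none
L4 return_home: active, inhibitor → wire = none
actuator = none
position: (0, 1) + none = (0, 1)

0 1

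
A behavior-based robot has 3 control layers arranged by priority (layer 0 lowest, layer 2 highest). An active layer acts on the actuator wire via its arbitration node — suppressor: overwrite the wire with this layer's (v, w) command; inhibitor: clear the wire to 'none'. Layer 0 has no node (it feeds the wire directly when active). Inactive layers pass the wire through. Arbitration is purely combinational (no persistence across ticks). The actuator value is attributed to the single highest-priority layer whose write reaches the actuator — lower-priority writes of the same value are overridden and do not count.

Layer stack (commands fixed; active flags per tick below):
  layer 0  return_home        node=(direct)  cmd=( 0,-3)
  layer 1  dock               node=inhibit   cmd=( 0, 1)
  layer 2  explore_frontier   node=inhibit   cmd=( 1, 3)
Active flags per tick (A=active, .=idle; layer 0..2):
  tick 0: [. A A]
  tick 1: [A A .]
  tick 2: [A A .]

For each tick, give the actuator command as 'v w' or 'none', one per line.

tick 0:
  L0 return_home: idle → wire = none
  L1 dock: active, inhibitor → wire = none
  L2 explore_frontier: active, inhibitor → wire = none
  actuator = none
tick 1:
  L0 return_home: active, feeds wire = (0, -3)
  L1 dock: active, inhibitor → wire = none
  L2 explore_frontier: idle → wire stays none
  actuator = none
tick 2:
  L0 return_home: active, feeds wire = (0, -3)
  L1 dock: active, inhibitor → wire = none
  L2 explore_frontier: idle → wire stays none
  actuator = none

none
none
none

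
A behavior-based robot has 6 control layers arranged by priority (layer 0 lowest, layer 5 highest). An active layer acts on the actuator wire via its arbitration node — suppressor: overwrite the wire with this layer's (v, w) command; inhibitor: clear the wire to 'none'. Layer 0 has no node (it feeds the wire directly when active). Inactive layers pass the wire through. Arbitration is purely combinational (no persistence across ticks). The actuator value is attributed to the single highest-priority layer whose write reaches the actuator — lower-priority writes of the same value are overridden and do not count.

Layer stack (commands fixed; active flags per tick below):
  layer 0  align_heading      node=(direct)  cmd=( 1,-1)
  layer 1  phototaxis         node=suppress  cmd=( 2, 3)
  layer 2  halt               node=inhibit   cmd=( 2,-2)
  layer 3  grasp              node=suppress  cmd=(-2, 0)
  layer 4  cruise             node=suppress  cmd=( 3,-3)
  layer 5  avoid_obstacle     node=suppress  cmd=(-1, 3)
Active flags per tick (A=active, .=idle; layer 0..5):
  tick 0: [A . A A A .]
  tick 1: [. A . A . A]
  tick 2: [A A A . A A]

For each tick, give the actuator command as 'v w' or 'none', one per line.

tick 0:
  L0 align_heading: active, feeds wire = (1, -1)
  L1 phototaxis: idle → wire stays (1, -1)
  L2 halt: active, inhibitor → wire = none
  L3 grasp: active, suppressor → wire = (-2, 0)
  L4 cruise: active, suppressor → wire = (3, -3)
  L5 avoid_obstacle: idle → wire stays (3, -3)
  actuator = (3, -3)
tick 1:
  L0 align_heading: idle → wire = none
  L1 phototaxis: active, suppressor → wire = (2, 3)
  L2 halt: idle → wire stays (2, 3)
  L3 grasp: active, suppressor → wire = (-2, 0)
  L4 cruise: idle → wire stays (-2, 0)
  L5 avoid_obstacle: active, suppressor → wire = (-1, 3)
  actuator = (-1, 3)
tick 2:
  L0 align_heading: active, feeds wire = (1, -1)
  L1 phototaxis: active, suppressor → wire = (2, 3)
  L2 halt: active, inhibitor → wire = none
  L3 grasp: idle → wire stays none
  L4 cruise: active, suppressor → wire = (3, -3)
  L5 avoid_obstacle: active, suppressor → wire = (-1, 3)
  actuator = (-1, 3)

3 -3
-1 3
-1 3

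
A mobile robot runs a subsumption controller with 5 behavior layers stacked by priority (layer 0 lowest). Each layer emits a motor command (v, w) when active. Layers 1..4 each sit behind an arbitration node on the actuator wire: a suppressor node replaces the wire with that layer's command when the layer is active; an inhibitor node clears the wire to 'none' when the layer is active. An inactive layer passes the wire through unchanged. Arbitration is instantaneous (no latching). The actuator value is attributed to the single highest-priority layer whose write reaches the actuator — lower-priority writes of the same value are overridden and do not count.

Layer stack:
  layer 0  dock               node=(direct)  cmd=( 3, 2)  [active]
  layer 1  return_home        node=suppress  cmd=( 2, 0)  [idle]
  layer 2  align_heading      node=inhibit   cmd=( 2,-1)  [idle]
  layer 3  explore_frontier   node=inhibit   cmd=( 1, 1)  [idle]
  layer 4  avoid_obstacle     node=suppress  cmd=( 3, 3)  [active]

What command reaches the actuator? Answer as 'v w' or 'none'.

3 3

layer 0 (dock) active — direct: (3, 2)
layer 1 (return_home) idle — unchanged: (3, 2)
layer 2 (align_heading) idle — unchanged: (3, 2)
layer 3 (explore_frontier) idle — unchanged: (3, 2)
layer 4 (avoid_obstacle) active — suppresses: (3, 3)
→ actuator (3, 3)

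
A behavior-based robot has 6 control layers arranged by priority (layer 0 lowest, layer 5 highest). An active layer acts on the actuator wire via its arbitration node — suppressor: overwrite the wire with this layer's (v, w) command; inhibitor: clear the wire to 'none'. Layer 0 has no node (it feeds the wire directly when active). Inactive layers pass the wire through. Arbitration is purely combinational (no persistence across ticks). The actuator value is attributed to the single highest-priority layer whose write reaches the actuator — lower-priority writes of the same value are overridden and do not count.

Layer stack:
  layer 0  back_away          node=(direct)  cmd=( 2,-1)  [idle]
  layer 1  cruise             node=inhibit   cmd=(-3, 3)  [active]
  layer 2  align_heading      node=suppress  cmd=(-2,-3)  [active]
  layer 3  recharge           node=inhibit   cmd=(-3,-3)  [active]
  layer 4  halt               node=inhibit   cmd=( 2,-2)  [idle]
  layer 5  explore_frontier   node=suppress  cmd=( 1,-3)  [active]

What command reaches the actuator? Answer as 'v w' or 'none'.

[0] back_away off; wire := none
[1] cruise on (inhibit); wire := none
[2] align_heading on (suppress); wire := (-2, -3)
[3] recharge on (inhibit); wire := none
[4] halt off; pass none
[5] explore_frontier on (suppress); wire := (1, -3)
output (1, -3)

1 -3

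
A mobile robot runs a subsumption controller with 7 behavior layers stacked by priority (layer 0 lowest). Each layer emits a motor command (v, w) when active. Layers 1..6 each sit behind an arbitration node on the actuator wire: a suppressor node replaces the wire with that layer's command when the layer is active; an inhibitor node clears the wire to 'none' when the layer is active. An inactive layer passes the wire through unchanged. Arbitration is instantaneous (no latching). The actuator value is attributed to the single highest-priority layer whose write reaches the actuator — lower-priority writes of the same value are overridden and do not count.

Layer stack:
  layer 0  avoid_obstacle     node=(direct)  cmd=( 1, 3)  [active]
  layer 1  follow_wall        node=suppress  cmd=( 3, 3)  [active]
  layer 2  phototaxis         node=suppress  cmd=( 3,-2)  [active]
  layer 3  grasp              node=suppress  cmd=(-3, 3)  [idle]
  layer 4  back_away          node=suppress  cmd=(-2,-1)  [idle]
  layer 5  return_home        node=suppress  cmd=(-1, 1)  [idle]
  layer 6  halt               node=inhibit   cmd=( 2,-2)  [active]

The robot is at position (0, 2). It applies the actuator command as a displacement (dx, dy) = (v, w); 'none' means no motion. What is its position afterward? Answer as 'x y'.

0 2

layer 0 (avoid_obstacle) active — direct: (1, 3)
layer 1 (follow_wall) active — suppresses: (3, 3)
layer 2 (phototaxis) active — suppresses: (3, -2)
layer 3 (grasp) idle — unchanged: (3, -2)
layer 4 (back_away) idle — unchanged: (3, -2)
layer 5 (return_home) idle — unchanged: (3, -2)
layer 6 (halt) active — inhibits: none
→ actuator none
position: (0, 2) + none = (0, 2)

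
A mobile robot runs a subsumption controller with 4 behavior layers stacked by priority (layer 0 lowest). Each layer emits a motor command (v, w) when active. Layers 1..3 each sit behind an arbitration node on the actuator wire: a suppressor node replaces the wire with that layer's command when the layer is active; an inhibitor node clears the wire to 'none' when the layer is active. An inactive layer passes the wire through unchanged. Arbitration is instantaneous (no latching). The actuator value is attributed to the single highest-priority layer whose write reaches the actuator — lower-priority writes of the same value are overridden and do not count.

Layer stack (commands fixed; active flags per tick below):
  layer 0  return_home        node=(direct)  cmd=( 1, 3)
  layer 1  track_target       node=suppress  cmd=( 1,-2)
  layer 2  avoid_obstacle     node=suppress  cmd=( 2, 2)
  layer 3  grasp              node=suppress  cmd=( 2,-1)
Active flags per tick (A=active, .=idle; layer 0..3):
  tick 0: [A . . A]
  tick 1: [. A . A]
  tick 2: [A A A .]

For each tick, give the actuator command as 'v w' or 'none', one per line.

2 -1
2 -1
2 2

tick 0:
  [0] return_home on; wire := (1, 3)
  [1] track_target off; pass (1, 3)
  [2] avoid_obstacle off; pass (1, 3)
  [3] grasp on (suppress); wire := (2, -1)
  output (2, -1)
tick 1:
  [0] return_home off; wire := none
  [1] track_target on (suppress); wire := (1, -2)
  [2] avoid_obstacle off; pass (1, -2)
  [3] grasp on (suppress); wire := (2, -1)
  output (2, -1)
tick 2:
  [0] return_home on; wire := (1, 3)
  [1] track_target on (suppress); wire := (1, -2)
  [2] avoid_obstacle on (suppress); wire := (2, 2)
  [3] grasp off; pass (2, 2)
  output (2, 2)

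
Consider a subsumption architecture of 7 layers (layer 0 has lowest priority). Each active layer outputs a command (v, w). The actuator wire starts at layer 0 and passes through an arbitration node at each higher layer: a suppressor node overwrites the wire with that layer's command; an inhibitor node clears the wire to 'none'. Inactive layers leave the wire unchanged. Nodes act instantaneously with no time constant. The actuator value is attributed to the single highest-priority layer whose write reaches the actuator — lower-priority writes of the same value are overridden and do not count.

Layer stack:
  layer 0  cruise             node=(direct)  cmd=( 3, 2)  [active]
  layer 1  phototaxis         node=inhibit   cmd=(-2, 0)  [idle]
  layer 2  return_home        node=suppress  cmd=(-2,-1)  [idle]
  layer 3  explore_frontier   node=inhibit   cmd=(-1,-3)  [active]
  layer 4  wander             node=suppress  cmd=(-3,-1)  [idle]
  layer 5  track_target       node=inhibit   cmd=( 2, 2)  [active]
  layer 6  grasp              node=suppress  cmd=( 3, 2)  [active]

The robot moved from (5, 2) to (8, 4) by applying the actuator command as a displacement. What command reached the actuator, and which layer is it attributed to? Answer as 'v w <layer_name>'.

3 2 grasp

displacement = (8, 4) − (5, 2) = (3, 2)
L0 cruise: active, feeds wire = (3, 2)
L1 phototaxis: idle → wire stays (3, 2)
L2 return_home: idle → wire stays (3, 2)
L3 explore_frontier: active, inhibitor → wire = none
L4 wander: idle → wire stays none
L5 track_target: active, inhibitor → wire = none
L6 grasp: active, suppressor → wire = (3, 2)
actuator = (3, 2) — from layer 6 (grasp)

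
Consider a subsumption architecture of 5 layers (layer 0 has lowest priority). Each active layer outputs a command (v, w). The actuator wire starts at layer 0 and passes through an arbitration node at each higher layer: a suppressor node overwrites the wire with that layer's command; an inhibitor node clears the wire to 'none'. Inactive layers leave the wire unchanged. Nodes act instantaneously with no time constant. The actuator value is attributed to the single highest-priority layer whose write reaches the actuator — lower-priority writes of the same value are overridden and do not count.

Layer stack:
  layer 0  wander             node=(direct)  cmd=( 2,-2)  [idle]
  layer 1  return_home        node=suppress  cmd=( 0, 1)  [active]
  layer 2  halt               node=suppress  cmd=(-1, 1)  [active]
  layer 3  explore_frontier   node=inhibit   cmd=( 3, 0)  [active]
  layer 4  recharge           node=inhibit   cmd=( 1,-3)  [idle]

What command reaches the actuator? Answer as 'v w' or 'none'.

none

L0 wander: idle → wire = none
L1 return_home: active, suppressor → wire = (0, 1)
L2 halt: active, suppressor → wire = (-1, 1)
L3 explore_frontier: active, inhibitor → wire = none
L4 recharge: idle → wire stays none
actuator = none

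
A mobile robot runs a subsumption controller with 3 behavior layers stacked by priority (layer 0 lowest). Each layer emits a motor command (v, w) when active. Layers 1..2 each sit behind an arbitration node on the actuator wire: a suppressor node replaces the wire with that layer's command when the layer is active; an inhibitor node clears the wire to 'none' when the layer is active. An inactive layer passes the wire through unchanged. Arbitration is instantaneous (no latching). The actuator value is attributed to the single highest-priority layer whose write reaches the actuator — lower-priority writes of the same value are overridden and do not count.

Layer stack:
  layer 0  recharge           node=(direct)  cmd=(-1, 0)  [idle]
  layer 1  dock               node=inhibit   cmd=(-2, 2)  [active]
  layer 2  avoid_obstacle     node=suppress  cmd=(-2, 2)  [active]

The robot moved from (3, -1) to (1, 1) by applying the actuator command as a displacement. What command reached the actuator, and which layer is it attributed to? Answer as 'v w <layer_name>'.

-2 2 avoid_obstacle

displacement = (1, 1) − (3, -1) = (-2, 2)
[0] recharge off; wire := none
[1] dock on (inhibit); wire := none
[2] avoid_obstacle on (suppress); wire := (-2, 2)
output (-2, 2) — from layer 2 (avoid_obstacle)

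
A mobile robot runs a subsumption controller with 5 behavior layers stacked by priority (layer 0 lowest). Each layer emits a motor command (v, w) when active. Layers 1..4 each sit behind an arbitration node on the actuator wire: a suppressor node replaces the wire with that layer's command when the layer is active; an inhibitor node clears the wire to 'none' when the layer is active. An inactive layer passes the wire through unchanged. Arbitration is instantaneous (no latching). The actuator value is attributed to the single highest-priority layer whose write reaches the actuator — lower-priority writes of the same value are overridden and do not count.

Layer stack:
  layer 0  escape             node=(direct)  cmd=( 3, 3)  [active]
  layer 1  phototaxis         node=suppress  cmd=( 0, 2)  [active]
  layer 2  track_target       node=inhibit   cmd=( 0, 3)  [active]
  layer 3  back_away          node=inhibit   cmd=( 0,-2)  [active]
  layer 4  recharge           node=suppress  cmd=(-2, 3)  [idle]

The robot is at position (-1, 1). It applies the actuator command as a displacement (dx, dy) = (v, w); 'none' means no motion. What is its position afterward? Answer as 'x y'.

layer 0 (escape) active — direct: (3, 3)
layer 1 (phototaxis) active — suppresses: (0, 2)
layer 2 (track_target) active — inhibits: none
layer 3 (back_away) active — inhibits: none
layer 4 (recharge) idle — unchanged: none
→ actuator none
position: (-1, 1) + none = (-1, 1)

-1 1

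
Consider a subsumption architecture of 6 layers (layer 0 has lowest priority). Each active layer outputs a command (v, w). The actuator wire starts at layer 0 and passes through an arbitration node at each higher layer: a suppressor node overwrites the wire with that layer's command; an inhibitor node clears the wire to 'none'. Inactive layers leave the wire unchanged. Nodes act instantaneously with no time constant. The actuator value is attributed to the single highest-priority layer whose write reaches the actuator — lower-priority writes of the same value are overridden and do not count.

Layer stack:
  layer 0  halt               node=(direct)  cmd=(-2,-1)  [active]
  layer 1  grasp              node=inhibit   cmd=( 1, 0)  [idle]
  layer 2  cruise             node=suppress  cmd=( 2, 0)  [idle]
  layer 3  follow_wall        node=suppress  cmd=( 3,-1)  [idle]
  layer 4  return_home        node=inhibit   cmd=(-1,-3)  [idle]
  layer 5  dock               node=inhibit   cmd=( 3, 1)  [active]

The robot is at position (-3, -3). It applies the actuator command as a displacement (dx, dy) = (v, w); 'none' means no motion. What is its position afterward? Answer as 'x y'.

layer 0 (halt) active — direct: (-2, -1)
layer 1 (grasp) idle — unchanged: (-2, -1)
layer 2 (cruise) idle — unchanged: (-2, -1)
layer 3 (follow_wall) idle — unchanged: (-2, -1)
layer 4 (return_home) idle — unchanged: (-2, -1)
layer 5 (dock) active — inhibits: none
→ actuator none
position: (-3, -3) + none = (-3, -3)

-3 -3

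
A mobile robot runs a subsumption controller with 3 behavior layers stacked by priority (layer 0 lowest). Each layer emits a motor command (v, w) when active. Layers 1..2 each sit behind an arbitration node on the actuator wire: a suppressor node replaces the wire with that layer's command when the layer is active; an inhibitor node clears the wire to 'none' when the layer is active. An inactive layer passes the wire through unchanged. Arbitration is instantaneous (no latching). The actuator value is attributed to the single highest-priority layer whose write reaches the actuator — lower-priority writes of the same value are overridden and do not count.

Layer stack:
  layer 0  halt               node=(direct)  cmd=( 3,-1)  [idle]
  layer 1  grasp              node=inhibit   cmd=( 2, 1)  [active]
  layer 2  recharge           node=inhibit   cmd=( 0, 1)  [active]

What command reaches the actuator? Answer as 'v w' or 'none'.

[0] halt off; wire := none
[1] grasp on (inhibit); wire := none
[2] recharge on (inhibit); wire := none
output none

none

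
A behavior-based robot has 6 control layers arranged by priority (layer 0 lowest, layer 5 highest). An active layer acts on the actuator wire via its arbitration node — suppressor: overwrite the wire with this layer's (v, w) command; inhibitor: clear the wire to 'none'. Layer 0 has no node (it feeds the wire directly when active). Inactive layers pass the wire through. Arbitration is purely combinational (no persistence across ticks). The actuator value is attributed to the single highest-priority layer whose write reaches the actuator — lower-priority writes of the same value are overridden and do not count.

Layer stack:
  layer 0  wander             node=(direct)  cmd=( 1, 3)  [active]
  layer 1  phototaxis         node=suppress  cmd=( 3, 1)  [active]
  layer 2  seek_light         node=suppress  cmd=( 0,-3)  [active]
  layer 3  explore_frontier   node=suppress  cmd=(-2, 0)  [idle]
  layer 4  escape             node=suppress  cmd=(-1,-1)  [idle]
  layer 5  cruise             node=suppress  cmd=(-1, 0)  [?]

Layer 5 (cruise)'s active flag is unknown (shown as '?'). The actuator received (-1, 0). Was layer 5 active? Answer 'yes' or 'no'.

yes

If layer 5 is active=yes:
  actuator would be (-1, 0)
If layer 5 is active=no:
  actuator would be (0, -3)
Observed (-1, 0), so layer 5 was active.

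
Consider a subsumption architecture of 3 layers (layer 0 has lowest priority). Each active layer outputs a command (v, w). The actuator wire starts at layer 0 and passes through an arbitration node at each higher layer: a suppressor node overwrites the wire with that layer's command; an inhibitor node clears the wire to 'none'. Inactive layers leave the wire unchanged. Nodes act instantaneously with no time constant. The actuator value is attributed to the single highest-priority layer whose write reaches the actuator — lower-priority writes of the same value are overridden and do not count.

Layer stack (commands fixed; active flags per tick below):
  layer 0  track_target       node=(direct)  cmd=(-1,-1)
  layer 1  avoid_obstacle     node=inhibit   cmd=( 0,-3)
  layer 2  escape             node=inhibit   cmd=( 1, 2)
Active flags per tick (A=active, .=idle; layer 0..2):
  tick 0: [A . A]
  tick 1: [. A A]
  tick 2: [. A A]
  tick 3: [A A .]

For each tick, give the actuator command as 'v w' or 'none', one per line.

tick 0:
  layer 0 (track_target) active — direct: (-1, -1)
  layer 1 (avoid_obstacle) idle — unchanged: (-1, -1)
  layer 2 (escape) active — inhibits: none
  → actuator none
tick 1:
  layer 0 (track_target) idle — none
  layer 1 (avoid_obstacle) active — inhibits: none
  layer 2 (escape) active — inhibits: none
  → actuator none
tick 2:
  layer 0 (track_target) idle — none
  layer 1 (avoid_obstacle) active — inhibits: none
  layer 2 (escape) active — inhibits: none
  → actuator none
tick 3:
  layer 0 (track_target) active — direct: (-1, -1)
  layer 1 (avoid_obstacle) active — inhibits: none
  layer 2 (escape) idle — unchanged: none
  → actuator none

none
none
none
none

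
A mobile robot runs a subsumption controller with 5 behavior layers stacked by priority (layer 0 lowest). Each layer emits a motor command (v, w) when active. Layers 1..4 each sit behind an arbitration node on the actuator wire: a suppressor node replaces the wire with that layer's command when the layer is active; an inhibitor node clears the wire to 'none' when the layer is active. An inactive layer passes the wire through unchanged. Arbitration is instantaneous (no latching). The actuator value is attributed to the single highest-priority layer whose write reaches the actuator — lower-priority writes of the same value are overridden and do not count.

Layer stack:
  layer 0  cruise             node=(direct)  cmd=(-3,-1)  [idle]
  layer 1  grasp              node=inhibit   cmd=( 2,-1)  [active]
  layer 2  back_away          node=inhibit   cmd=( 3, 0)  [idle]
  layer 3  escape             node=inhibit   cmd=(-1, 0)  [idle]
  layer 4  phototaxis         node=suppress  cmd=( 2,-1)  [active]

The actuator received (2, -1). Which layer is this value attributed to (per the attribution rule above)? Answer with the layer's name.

[0] cruise off; wire := none
[1] grasp on (inhibit); wire := none
[2] back_away off; pass none
[3] escape off; pass none
[4] phototaxis on (suppress); wire := (2, -1)
output (2, -1)
last writer: layer 4 = phototaxis

phototaxis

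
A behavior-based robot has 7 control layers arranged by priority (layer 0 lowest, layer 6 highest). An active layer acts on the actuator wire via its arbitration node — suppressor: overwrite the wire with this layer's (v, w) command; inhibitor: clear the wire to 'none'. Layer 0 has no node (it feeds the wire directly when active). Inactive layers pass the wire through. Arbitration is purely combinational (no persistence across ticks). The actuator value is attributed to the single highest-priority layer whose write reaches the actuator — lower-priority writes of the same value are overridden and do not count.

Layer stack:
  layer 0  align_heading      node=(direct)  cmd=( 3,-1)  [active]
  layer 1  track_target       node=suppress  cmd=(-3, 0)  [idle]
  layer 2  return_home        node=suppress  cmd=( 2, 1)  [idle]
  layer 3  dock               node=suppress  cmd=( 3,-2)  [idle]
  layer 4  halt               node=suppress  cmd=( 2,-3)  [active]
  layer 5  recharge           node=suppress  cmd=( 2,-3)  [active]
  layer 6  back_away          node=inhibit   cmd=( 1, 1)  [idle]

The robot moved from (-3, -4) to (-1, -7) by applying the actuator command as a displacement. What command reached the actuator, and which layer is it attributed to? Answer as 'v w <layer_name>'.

2 -3 recharge

displacement = (-1, -7) − (-3, -4) = (2, -3)
[0] align_heading on; wire := (3, -1)
[1] track_target off; pass (3, -1)
[2] return_home off; pass (3, -1)
[3] dock off; pass (3, -1)
[4] halt on (suppress); wire := (2, -3)
[5] recharge on (suppress); wire := (2, -3)
[6] back_away off; pass (2, -3)
output (2, -3) — from layer 5 (recharge)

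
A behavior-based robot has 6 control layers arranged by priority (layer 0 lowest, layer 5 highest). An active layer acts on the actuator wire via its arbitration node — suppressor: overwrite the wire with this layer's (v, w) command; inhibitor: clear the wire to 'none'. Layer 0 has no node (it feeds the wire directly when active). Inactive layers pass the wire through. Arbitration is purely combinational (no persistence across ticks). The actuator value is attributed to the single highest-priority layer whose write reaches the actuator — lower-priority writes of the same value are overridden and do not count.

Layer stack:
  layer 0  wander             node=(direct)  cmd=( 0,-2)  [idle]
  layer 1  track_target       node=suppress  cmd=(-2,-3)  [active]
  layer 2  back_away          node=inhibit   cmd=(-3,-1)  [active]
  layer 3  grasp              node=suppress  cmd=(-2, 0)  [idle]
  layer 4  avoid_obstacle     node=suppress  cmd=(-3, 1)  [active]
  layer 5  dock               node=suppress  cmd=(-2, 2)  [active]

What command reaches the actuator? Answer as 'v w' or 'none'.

-2 2

L0 wander: idle → wire = none
L1 track_target: active, suppressor → wire = (-2, -3)
L2 back_away: active, inhibitor → wire = none
L3 grasp: idle → wire stays none
L4 avoid_obstacle: active, suppressor → wire = (-3, 1)
L5 dock: active, suppressor → wire = (-2, 2)
actuator = (-2, 2)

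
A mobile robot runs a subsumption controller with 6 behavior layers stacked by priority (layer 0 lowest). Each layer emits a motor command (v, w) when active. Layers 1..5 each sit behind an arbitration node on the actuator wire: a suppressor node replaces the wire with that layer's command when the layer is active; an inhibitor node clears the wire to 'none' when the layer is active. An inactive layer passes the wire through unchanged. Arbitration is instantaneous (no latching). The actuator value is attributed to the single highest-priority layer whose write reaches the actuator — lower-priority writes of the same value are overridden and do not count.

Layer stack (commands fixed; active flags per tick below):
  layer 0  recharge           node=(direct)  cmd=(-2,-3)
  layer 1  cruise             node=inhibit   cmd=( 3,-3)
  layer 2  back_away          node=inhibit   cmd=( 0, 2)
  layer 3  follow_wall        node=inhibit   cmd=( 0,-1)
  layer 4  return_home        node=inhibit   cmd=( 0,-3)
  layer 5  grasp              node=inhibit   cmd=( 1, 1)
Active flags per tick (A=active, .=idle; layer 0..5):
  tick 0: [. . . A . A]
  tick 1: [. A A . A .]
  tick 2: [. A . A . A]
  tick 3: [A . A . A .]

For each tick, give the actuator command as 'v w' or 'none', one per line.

none
none
none
none

tick 0:
  [0] recharge off; wire := none
  [1] cruise off; pass none
  [2] back_away off; pass none
  [3] follow_wall on (inhibit); wire := none
  [4] return_home off; pass none
  [5] grasp on (inhibit); wire := none
  output none
tick 1:
  [0] recharge off; wire := none
  [1] cruise on (inhibit); wire := none
  [2] back_away on (inhibit); wire := none
  [3] follow_wall off; pass none
  [4] return_home on (inhibit); wire := none
  [5] grasp off; pass none
  output none
tick 2:
  [0] recharge off; wire := none
  [1] cruise on (inhibit); wire := none
  [2] back_away off; pass none
  [3] follow_wall on (inhibit); wire := none
  [4] return_home off; pass none
  [5] grasp on (inhibit); wire := none
  output none
tick 3:
  [0] recharge on; wire := (-2, -3)
  [1] cruise off; pass (-2, -3)
  [2] back_away on (inhibit); wire := none
  [3] follow_wall off; pass none
  [4] return_home on (inhibit); wire := none
  [5] grasp off; pass none
  output none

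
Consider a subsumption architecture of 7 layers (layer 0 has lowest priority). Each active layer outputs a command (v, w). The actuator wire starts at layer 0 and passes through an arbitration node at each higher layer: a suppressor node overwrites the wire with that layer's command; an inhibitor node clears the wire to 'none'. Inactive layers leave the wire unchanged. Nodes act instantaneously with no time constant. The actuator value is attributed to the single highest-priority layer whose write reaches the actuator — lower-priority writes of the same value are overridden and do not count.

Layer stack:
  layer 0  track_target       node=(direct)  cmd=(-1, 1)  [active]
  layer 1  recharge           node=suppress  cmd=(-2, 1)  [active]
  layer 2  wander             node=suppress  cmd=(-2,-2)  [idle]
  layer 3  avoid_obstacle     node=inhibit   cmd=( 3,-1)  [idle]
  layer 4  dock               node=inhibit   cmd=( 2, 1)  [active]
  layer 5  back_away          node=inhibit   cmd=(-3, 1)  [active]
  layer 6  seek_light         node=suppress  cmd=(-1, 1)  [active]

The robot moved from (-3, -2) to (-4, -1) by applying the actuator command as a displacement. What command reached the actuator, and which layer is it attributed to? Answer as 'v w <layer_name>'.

-1 1 seek_light

displacement = (-4, -1) − (-3, -2) = (-1, 1)
[0] track_target on; wire := (-1, 1)
[1] recharge on (suppress); wire := (-2, 1)
[2] wander off; pass (-2, 1)
[3] avoid_obstacle off; pass (-2, 1)
[4] dock on (inhibit); wire := none
[5] back_away on (inhibit); wire := none
[6] seek_light on (suppress); wire := (-1, 1)
output (-1, 1) — from layer 6 (seek_light)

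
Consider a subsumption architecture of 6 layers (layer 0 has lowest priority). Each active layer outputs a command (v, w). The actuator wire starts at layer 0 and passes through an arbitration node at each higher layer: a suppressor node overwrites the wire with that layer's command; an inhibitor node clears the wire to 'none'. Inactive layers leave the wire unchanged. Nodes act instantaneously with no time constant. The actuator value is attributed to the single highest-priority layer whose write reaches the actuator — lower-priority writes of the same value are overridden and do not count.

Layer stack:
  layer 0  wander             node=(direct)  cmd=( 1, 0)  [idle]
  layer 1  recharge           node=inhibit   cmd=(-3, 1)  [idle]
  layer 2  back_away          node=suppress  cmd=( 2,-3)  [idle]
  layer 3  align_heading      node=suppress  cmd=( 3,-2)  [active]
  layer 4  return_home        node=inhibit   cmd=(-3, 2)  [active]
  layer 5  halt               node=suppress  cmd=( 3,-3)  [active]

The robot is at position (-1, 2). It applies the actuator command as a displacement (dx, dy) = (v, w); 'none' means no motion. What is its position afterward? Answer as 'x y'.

[0] wander off; wire := none
[1] recharge off; pass none
[2] back_away off; pass none
[3] align_heading on (suppress); wire := (3, -2)
[4] return_home on (inhibit); wire := none
[5] halt on (suppress); wire := (3, -3)
output (3, -3)
position: (-1, 2) + (3, -3) = (2, -1)

2 -1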